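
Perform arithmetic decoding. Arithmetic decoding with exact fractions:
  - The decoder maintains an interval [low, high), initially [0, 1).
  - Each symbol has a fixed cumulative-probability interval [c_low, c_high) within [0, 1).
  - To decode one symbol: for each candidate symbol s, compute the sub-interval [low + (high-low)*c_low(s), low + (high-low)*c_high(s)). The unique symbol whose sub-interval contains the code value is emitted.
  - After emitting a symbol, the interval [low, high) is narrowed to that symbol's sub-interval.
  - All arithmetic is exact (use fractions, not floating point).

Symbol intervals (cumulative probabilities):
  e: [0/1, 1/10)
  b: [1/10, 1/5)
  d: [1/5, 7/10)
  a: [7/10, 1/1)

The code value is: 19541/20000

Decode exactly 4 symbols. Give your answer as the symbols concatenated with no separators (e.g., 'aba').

Step 1: interval [0/1, 1/1), width = 1/1 - 0/1 = 1/1
  'e': [0/1 + 1/1*0/1, 0/1 + 1/1*1/10) = [0/1, 1/10)
  'b': [0/1 + 1/1*1/10, 0/1 + 1/1*1/5) = [1/10, 1/5)
  'd': [0/1 + 1/1*1/5, 0/1 + 1/1*7/10) = [1/5, 7/10)
  'a': [0/1 + 1/1*7/10, 0/1 + 1/1*1/1) = [7/10, 1/1) <- contains code 19541/20000
  emit 'a', narrow to [7/10, 1/1)
Step 2: interval [7/10, 1/1), width = 1/1 - 7/10 = 3/10
  'e': [7/10 + 3/10*0/1, 7/10 + 3/10*1/10) = [7/10, 73/100)
  'b': [7/10 + 3/10*1/10, 7/10 + 3/10*1/5) = [73/100, 19/25)
  'd': [7/10 + 3/10*1/5, 7/10 + 3/10*7/10) = [19/25, 91/100)
  'a': [7/10 + 3/10*7/10, 7/10 + 3/10*1/1) = [91/100, 1/1) <- contains code 19541/20000
  emit 'a', narrow to [91/100, 1/1)
Step 3: interval [91/100, 1/1), width = 1/1 - 91/100 = 9/100
  'e': [91/100 + 9/100*0/1, 91/100 + 9/100*1/10) = [91/100, 919/1000)
  'b': [91/100 + 9/100*1/10, 91/100 + 9/100*1/5) = [919/1000, 116/125)
  'd': [91/100 + 9/100*1/5, 91/100 + 9/100*7/10) = [116/125, 973/1000)
  'a': [91/100 + 9/100*7/10, 91/100 + 9/100*1/1) = [973/1000, 1/1) <- contains code 19541/20000
  emit 'a', narrow to [973/1000, 1/1)
Step 4: interval [973/1000, 1/1), width = 1/1 - 973/1000 = 27/1000
  'e': [973/1000 + 27/1000*0/1, 973/1000 + 27/1000*1/10) = [973/1000, 9757/10000)
  'b': [973/1000 + 27/1000*1/10, 973/1000 + 27/1000*1/5) = [9757/10000, 1223/1250) <- contains code 19541/20000
  'd': [973/1000 + 27/1000*1/5, 973/1000 + 27/1000*7/10) = [1223/1250, 9919/10000)
  'a': [973/1000 + 27/1000*7/10, 973/1000 + 27/1000*1/1) = [9919/10000, 1/1)
  emit 'b', narrow to [9757/10000, 1223/1250)

Answer: aaab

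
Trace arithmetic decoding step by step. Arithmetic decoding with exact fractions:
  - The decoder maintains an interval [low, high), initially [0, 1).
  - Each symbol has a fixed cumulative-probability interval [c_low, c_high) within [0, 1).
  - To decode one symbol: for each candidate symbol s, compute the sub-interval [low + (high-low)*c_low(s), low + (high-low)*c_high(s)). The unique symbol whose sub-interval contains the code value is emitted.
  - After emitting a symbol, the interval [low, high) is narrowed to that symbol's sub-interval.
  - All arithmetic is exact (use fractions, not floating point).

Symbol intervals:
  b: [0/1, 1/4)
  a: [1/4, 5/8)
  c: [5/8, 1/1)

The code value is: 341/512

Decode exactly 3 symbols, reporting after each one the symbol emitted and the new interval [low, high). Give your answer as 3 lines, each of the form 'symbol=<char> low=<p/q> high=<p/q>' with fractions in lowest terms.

Step 1: interval [0/1, 1/1), width = 1/1 - 0/1 = 1/1
  'b': [0/1 + 1/1*0/1, 0/1 + 1/1*1/4) = [0/1, 1/4)
  'a': [0/1 + 1/1*1/4, 0/1 + 1/1*5/8) = [1/4, 5/8)
  'c': [0/1 + 1/1*5/8, 0/1 + 1/1*1/1) = [5/8, 1/1) <- contains code 341/512
  emit 'c', narrow to [5/8, 1/1)
Step 2: interval [5/8, 1/1), width = 1/1 - 5/8 = 3/8
  'b': [5/8 + 3/8*0/1, 5/8 + 3/8*1/4) = [5/8, 23/32) <- contains code 341/512
  'a': [5/8 + 3/8*1/4, 5/8 + 3/8*5/8) = [23/32, 55/64)
  'c': [5/8 + 3/8*5/8, 5/8 + 3/8*1/1) = [55/64, 1/1)
  emit 'b', narrow to [5/8, 23/32)
Step 3: interval [5/8, 23/32), width = 23/32 - 5/8 = 3/32
  'b': [5/8 + 3/32*0/1, 5/8 + 3/32*1/4) = [5/8, 83/128)
  'a': [5/8 + 3/32*1/4, 5/8 + 3/32*5/8) = [83/128, 175/256) <- contains code 341/512
  'c': [5/8 + 3/32*5/8, 5/8 + 3/32*1/1) = [175/256, 23/32)
  emit 'a', narrow to [83/128, 175/256)

Answer: symbol=c low=5/8 high=1/1
symbol=b low=5/8 high=23/32
symbol=a low=83/128 high=175/256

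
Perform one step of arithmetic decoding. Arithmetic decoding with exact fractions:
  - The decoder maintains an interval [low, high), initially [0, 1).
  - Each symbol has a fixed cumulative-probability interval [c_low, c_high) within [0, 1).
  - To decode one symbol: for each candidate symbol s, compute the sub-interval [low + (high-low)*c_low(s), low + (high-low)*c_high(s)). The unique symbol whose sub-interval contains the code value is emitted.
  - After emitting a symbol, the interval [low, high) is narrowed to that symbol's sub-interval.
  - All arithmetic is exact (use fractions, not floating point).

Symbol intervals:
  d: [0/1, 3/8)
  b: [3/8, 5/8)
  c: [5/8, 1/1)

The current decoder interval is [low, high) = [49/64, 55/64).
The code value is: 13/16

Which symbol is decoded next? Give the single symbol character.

Answer: b

Derivation:
Interval width = high − low = 55/64 − 49/64 = 3/32
Scaled code = (code − low) / width = (13/16 − 49/64) / 3/32 = 1/2
  d: [0/1, 3/8) 
  b: [3/8, 5/8) ← scaled code falls here ✓
  c: [5/8, 1/1) 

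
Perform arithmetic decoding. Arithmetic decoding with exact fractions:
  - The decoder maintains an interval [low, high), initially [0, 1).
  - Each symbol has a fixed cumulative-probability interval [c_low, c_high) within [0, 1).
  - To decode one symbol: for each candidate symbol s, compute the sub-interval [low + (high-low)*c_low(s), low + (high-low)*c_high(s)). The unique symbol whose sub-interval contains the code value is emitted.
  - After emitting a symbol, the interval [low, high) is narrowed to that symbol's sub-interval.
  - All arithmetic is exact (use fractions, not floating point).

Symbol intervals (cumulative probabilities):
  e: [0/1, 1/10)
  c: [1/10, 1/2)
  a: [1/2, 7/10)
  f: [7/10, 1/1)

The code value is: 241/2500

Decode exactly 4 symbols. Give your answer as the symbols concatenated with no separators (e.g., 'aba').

Answer: effa

Derivation:
Step 1: interval [0/1, 1/1), width = 1/1 - 0/1 = 1/1
  'e': [0/1 + 1/1*0/1, 0/1 + 1/1*1/10) = [0/1, 1/10) <- contains code 241/2500
  'c': [0/1 + 1/1*1/10, 0/1 + 1/1*1/2) = [1/10, 1/2)
  'a': [0/1 + 1/1*1/2, 0/1 + 1/1*7/10) = [1/2, 7/10)
  'f': [0/1 + 1/1*7/10, 0/1 + 1/1*1/1) = [7/10, 1/1)
  emit 'e', narrow to [0/1, 1/10)
Step 2: interval [0/1, 1/10), width = 1/10 - 0/1 = 1/10
  'e': [0/1 + 1/10*0/1, 0/1 + 1/10*1/10) = [0/1, 1/100)
  'c': [0/1 + 1/10*1/10, 0/1 + 1/10*1/2) = [1/100, 1/20)
  'a': [0/1 + 1/10*1/2, 0/1 + 1/10*7/10) = [1/20, 7/100)
  'f': [0/1 + 1/10*7/10, 0/1 + 1/10*1/1) = [7/100, 1/10) <- contains code 241/2500
  emit 'f', narrow to [7/100, 1/10)
Step 3: interval [7/100, 1/10), width = 1/10 - 7/100 = 3/100
  'e': [7/100 + 3/100*0/1, 7/100 + 3/100*1/10) = [7/100, 73/1000)
  'c': [7/100 + 3/100*1/10, 7/100 + 3/100*1/2) = [73/1000, 17/200)
  'a': [7/100 + 3/100*1/2, 7/100 + 3/100*7/10) = [17/200, 91/1000)
  'f': [7/100 + 3/100*7/10, 7/100 + 3/100*1/1) = [91/1000, 1/10) <- contains code 241/2500
  emit 'f', narrow to [91/1000, 1/10)
Step 4: interval [91/1000, 1/10), width = 1/10 - 91/1000 = 9/1000
  'e': [91/1000 + 9/1000*0/1, 91/1000 + 9/1000*1/10) = [91/1000, 919/10000)
  'c': [91/1000 + 9/1000*1/10, 91/1000 + 9/1000*1/2) = [919/10000, 191/2000)
  'a': [91/1000 + 9/1000*1/2, 91/1000 + 9/1000*7/10) = [191/2000, 973/10000) <- contains code 241/2500
  'f': [91/1000 + 9/1000*7/10, 91/1000 + 9/1000*1/1) = [973/10000, 1/10)
  emit 'a', narrow to [191/2000, 973/10000)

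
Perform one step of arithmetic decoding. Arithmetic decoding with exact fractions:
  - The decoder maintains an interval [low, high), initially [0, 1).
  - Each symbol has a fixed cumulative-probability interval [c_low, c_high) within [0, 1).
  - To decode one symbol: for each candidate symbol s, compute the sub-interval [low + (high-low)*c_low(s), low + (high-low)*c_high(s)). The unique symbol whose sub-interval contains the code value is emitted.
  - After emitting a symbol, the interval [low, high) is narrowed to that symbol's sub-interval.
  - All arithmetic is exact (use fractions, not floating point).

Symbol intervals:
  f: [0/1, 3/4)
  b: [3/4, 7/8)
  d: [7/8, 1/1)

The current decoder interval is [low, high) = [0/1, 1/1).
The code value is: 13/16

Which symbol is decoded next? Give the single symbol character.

Interval width = high − low = 1/1 − 0/1 = 1/1
Scaled code = (code − low) / width = (13/16 − 0/1) / 1/1 = 13/16
  f: [0/1, 3/4) 
  b: [3/4, 7/8) ← scaled code falls here ✓
  d: [7/8, 1/1) 

Answer: b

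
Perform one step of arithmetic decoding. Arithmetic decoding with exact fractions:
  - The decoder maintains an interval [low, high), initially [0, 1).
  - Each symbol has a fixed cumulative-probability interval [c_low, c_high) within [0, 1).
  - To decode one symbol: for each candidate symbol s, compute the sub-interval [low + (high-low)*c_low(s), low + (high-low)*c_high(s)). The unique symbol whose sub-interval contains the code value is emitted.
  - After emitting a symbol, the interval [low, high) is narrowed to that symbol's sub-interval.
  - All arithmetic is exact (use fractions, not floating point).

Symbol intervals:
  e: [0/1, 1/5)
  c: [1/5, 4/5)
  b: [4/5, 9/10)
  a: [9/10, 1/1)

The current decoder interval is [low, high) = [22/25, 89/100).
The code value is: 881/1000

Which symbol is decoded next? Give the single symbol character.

Interval width = high − low = 89/100 − 22/25 = 1/100
Scaled code = (code − low) / width = (881/1000 − 22/25) / 1/100 = 1/10
  e: [0/1, 1/5) ← scaled code falls here ✓
  c: [1/5, 4/5) 
  b: [4/5, 9/10) 
  a: [9/10, 1/1) 

Answer: e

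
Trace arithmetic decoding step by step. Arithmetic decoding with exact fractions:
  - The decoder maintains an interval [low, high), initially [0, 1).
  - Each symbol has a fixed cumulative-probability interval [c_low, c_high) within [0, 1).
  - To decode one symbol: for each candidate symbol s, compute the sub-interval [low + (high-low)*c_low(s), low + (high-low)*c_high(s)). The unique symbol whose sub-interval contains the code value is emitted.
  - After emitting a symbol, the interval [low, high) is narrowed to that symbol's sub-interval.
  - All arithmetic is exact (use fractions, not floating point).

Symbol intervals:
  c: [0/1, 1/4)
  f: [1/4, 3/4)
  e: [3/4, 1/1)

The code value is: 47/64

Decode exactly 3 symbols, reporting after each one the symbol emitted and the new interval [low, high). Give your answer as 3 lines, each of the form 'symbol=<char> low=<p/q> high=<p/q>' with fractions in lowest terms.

Step 1: interval [0/1, 1/1), width = 1/1 - 0/1 = 1/1
  'c': [0/1 + 1/1*0/1, 0/1 + 1/1*1/4) = [0/1, 1/4)
  'f': [0/1 + 1/1*1/4, 0/1 + 1/1*3/4) = [1/4, 3/4) <- contains code 47/64
  'e': [0/1 + 1/1*3/4, 0/1 + 1/1*1/1) = [3/4, 1/1)
  emit 'f', narrow to [1/4, 3/4)
Step 2: interval [1/4, 3/4), width = 3/4 - 1/4 = 1/2
  'c': [1/4 + 1/2*0/1, 1/4 + 1/2*1/4) = [1/4, 3/8)
  'f': [1/4 + 1/2*1/4, 1/4 + 1/2*3/4) = [3/8, 5/8)
  'e': [1/4 + 1/2*3/4, 1/4 + 1/2*1/1) = [5/8, 3/4) <- contains code 47/64
  emit 'e', narrow to [5/8, 3/4)
Step 3: interval [5/8, 3/4), width = 3/4 - 5/8 = 1/8
  'c': [5/8 + 1/8*0/1, 5/8 + 1/8*1/4) = [5/8, 21/32)
  'f': [5/8 + 1/8*1/4, 5/8 + 1/8*3/4) = [21/32, 23/32)
  'e': [5/8 + 1/8*3/4, 5/8 + 1/8*1/1) = [23/32, 3/4) <- contains code 47/64
  emit 'e', narrow to [23/32, 3/4)

Answer: symbol=f low=1/4 high=3/4
symbol=e low=5/8 high=3/4
symbol=e low=23/32 high=3/4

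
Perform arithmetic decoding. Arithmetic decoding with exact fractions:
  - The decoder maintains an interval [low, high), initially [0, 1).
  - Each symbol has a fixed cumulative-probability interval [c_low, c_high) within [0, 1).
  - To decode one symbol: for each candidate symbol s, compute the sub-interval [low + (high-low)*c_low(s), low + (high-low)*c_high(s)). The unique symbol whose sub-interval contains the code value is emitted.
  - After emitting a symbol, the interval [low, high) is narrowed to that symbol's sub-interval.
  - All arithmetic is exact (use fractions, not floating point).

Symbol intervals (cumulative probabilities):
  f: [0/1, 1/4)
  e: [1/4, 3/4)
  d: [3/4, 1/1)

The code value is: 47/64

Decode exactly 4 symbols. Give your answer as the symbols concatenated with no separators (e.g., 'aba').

Step 1: interval [0/1, 1/1), width = 1/1 - 0/1 = 1/1
  'f': [0/1 + 1/1*0/1, 0/1 + 1/1*1/4) = [0/1, 1/4)
  'e': [0/1 + 1/1*1/4, 0/1 + 1/1*3/4) = [1/4, 3/4) <- contains code 47/64
  'd': [0/1 + 1/1*3/4, 0/1 + 1/1*1/1) = [3/4, 1/1)
  emit 'e', narrow to [1/4, 3/4)
Step 2: interval [1/4, 3/4), width = 3/4 - 1/4 = 1/2
  'f': [1/4 + 1/2*0/1, 1/4 + 1/2*1/4) = [1/4, 3/8)
  'e': [1/4 + 1/2*1/4, 1/4 + 1/2*3/4) = [3/8, 5/8)
  'd': [1/4 + 1/2*3/4, 1/4 + 1/2*1/1) = [5/8, 3/4) <- contains code 47/64
  emit 'd', narrow to [5/8, 3/4)
Step 3: interval [5/8, 3/4), width = 3/4 - 5/8 = 1/8
  'f': [5/8 + 1/8*0/1, 5/8 + 1/8*1/4) = [5/8, 21/32)
  'e': [5/8 + 1/8*1/4, 5/8 + 1/8*3/4) = [21/32, 23/32)
  'd': [5/8 + 1/8*3/4, 5/8 + 1/8*1/1) = [23/32, 3/4) <- contains code 47/64
  emit 'd', narrow to [23/32, 3/4)
Step 4: interval [23/32, 3/4), width = 3/4 - 23/32 = 1/32
  'f': [23/32 + 1/32*0/1, 23/32 + 1/32*1/4) = [23/32, 93/128)
  'e': [23/32 + 1/32*1/4, 23/32 + 1/32*3/4) = [93/128, 95/128) <- contains code 47/64
  'd': [23/32 + 1/32*3/4, 23/32 + 1/32*1/1) = [95/128, 3/4)
  emit 'e', narrow to [93/128, 95/128)

Answer: edde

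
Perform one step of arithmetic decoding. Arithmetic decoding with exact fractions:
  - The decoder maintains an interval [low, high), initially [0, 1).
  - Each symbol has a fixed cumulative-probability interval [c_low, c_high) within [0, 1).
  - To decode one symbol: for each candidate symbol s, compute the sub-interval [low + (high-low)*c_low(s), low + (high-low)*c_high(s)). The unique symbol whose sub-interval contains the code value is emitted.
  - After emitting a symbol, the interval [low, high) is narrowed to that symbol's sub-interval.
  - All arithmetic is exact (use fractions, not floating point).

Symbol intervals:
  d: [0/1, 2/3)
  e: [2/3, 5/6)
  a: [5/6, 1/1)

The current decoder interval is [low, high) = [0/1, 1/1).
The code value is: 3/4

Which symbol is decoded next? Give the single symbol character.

Answer: e

Derivation:
Interval width = high − low = 1/1 − 0/1 = 1/1
Scaled code = (code − low) / width = (3/4 − 0/1) / 1/1 = 3/4
  d: [0/1, 2/3) 
  e: [2/3, 5/6) ← scaled code falls here ✓
  a: [5/6, 1/1) 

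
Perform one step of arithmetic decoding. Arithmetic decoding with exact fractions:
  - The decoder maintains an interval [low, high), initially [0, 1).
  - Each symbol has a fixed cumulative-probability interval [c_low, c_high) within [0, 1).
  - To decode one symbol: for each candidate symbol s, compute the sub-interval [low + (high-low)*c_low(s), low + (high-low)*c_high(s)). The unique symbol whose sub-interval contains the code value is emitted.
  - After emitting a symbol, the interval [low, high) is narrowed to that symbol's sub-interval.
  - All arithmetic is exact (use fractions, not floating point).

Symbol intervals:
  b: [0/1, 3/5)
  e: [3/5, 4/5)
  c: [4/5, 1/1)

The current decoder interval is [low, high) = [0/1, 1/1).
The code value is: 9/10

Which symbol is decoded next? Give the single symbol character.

Answer: c

Derivation:
Interval width = high − low = 1/1 − 0/1 = 1/1
Scaled code = (code − low) / width = (9/10 − 0/1) / 1/1 = 9/10
  b: [0/1, 3/5) 
  e: [3/5, 4/5) 
  c: [4/5, 1/1) ← scaled code falls here ✓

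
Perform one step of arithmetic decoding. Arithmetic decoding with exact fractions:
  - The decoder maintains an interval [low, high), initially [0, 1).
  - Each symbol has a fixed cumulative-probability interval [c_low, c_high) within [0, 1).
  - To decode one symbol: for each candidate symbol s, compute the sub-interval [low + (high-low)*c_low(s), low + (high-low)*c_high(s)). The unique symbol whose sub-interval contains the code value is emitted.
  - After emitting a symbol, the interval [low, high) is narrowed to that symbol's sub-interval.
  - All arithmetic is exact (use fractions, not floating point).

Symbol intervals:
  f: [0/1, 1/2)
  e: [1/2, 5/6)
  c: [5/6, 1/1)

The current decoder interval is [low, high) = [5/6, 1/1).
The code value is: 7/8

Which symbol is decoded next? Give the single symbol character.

Answer: f

Derivation:
Interval width = high − low = 1/1 − 5/6 = 1/6
Scaled code = (code − low) / width = (7/8 − 5/6) / 1/6 = 1/4
  f: [0/1, 1/2) ← scaled code falls here ✓
  e: [1/2, 5/6) 
  c: [5/6, 1/1) 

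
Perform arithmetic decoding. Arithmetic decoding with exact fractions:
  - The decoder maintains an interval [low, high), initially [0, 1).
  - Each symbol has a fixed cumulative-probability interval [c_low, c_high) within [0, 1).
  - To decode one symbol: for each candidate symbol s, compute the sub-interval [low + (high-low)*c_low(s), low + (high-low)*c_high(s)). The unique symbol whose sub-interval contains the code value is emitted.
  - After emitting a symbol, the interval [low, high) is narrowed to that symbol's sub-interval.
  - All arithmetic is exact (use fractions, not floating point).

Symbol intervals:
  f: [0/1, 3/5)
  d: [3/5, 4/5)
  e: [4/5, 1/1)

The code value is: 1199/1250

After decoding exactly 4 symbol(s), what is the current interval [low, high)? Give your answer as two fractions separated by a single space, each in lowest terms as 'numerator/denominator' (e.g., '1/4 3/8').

Step 1: interval [0/1, 1/1), width = 1/1 - 0/1 = 1/1
  'f': [0/1 + 1/1*0/1, 0/1 + 1/1*3/5) = [0/1, 3/5)
  'd': [0/1 + 1/1*3/5, 0/1 + 1/1*4/5) = [3/5, 4/5)
  'e': [0/1 + 1/1*4/5, 0/1 + 1/1*1/1) = [4/5, 1/1) <- contains code 1199/1250
  emit 'e', narrow to [4/5, 1/1)
Step 2: interval [4/5, 1/1), width = 1/1 - 4/5 = 1/5
  'f': [4/5 + 1/5*0/1, 4/5 + 1/5*3/5) = [4/5, 23/25)
  'd': [4/5 + 1/5*3/5, 4/5 + 1/5*4/5) = [23/25, 24/25) <- contains code 1199/1250
  'e': [4/5 + 1/5*4/5, 4/5 + 1/5*1/1) = [24/25, 1/1)
  emit 'd', narrow to [23/25, 24/25)
Step 3: interval [23/25, 24/25), width = 24/25 - 23/25 = 1/25
  'f': [23/25 + 1/25*0/1, 23/25 + 1/25*3/5) = [23/25, 118/125)
  'd': [23/25 + 1/25*3/5, 23/25 + 1/25*4/5) = [118/125, 119/125)
  'e': [23/25 + 1/25*4/5, 23/25 + 1/25*1/1) = [119/125, 24/25) <- contains code 1199/1250
  emit 'e', narrow to [119/125, 24/25)
Step 4: interval [119/125, 24/25), width = 24/25 - 119/125 = 1/125
  'f': [119/125 + 1/125*0/1, 119/125 + 1/125*3/5) = [119/125, 598/625)
  'd': [119/125 + 1/125*3/5, 119/125 + 1/125*4/5) = [598/625, 599/625)
  'e': [119/125 + 1/125*4/5, 119/125 + 1/125*1/1) = [599/625, 24/25) <- contains code 1199/1250
  emit 'e', narrow to [599/625, 24/25)

Answer: 599/625 24/25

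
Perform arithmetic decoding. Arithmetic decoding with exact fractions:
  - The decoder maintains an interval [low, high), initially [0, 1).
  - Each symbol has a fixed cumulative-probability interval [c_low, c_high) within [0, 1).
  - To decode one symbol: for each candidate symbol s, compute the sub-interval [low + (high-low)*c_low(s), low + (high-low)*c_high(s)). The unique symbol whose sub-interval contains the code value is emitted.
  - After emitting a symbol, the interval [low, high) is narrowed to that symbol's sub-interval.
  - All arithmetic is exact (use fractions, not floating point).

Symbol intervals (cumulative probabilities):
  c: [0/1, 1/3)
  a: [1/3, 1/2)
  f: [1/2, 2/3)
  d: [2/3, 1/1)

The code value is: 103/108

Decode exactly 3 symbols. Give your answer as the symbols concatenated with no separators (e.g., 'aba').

Step 1: interval [0/1, 1/1), width = 1/1 - 0/1 = 1/1
  'c': [0/1 + 1/1*0/1, 0/1 + 1/1*1/3) = [0/1, 1/3)
  'a': [0/1 + 1/1*1/3, 0/1 + 1/1*1/2) = [1/3, 1/2)
  'f': [0/1 + 1/1*1/2, 0/1 + 1/1*2/3) = [1/2, 2/3)
  'd': [0/1 + 1/1*2/3, 0/1 + 1/1*1/1) = [2/3, 1/1) <- contains code 103/108
  emit 'd', narrow to [2/3, 1/1)
Step 2: interval [2/3, 1/1), width = 1/1 - 2/3 = 1/3
  'c': [2/3 + 1/3*0/1, 2/3 + 1/3*1/3) = [2/3, 7/9)
  'a': [2/3 + 1/3*1/3, 2/3 + 1/3*1/2) = [7/9, 5/6)
  'f': [2/3 + 1/3*1/2, 2/3 + 1/3*2/3) = [5/6, 8/9)
  'd': [2/3 + 1/3*2/3, 2/3 + 1/3*1/1) = [8/9, 1/1) <- contains code 103/108
  emit 'd', narrow to [8/9, 1/1)
Step 3: interval [8/9, 1/1), width = 1/1 - 8/9 = 1/9
  'c': [8/9 + 1/9*0/1, 8/9 + 1/9*1/3) = [8/9, 25/27)
  'a': [8/9 + 1/9*1/3, 8/9 + 1/9*1/2) = [25/27, 17/18)
  'f': [8/9 + 1/9*1/2, 8/9 + 1/9*2/3) = [17/18, 26/27) <- contains code 103/108
  'd': [8/9 + 1/9*2/3, 8/9 + 1/9*1/1) = [26/27, 1/1)
  emit 'f', narrow to [17/18, 26/27)

Answer: ddf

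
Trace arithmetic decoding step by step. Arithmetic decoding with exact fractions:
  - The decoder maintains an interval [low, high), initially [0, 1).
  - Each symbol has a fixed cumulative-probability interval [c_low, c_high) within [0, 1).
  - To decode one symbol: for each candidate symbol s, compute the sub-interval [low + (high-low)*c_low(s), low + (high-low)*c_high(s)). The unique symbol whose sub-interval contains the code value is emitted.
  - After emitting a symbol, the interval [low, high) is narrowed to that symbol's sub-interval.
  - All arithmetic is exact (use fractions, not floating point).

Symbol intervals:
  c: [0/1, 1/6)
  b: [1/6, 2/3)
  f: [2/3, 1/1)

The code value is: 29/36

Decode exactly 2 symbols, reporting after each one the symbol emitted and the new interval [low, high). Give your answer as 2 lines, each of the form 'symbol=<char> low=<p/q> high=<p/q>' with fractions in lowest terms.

Answer: symbol=f low=2/3 high=1/1
symbol=b low=13/18 high=8/9

Derivation:
Step 1: interval [0/1, 1/1), width = 1/1 - 0/1 = 1/1
  'c': [0/1 + 1/1*0/1, 0/1 + 1/1*1/6) = [0/1, 1/6)
  'b': [0/1 + 1/1*1/6, 0/1 + 1/1*2/3) = [1/6, 2/3)
  'f': [0/1 + 1/1*2/3, 0/1 + 1/1*1/1) = [2/3, 1/1) <- contains code 29/36
  emit 'f', narrow to [2/3, 1/1)
Step 2: interval [2/3, 1/1), width = 1/1 - 2/3 = 1/3
  'c': [2/3 + 1/3*0/1, 2/3 + 1/3*1/6) = [2/3, 13/18)
  'b': [2/3 + 1/3*1/6, 2/3 + 1/3*2/3) = [13/18, 8/9) <- contains code 29/36
  'f': [2/3 + 1/3*2/3, 2/3 + 1/3*1/1) = [8/9, 1/1)
  emit 'b', narrow to [13/18, 8/9)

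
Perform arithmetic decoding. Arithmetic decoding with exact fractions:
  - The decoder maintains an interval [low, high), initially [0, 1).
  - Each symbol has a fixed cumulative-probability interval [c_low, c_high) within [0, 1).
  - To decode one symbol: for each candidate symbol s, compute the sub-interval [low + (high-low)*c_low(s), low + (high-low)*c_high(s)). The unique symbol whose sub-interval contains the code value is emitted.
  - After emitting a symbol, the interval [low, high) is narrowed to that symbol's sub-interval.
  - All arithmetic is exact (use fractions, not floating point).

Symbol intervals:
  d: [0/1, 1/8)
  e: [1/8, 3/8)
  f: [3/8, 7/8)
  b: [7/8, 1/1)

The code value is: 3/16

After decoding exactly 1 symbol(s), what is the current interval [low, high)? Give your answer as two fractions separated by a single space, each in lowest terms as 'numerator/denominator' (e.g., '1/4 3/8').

Step 1: interval [0/1, 1/1), width = 1/1 - 0/1 = 1/1
  'd': [0/1 + 1/1*0/1, 0/1 + 1/1*1/8) = [0/1, 1/8)
  'e': [0/1 + 1/1*1/8, 0/1 + 1/1*3/8) = [1/8, 3/8) <- contains code 3/16
  'f': [0/1 + 1/1*3/8, 0/1 + 1/1*7/8) = [3/8, 7/8)
  'b': [0/1 + 1/1*7/8, 0/1 + 1/1*1/1) = [7/8, 1/1)
  emit 'e', narrow to [1/8, 3/8)

Answer: 1/8 3/8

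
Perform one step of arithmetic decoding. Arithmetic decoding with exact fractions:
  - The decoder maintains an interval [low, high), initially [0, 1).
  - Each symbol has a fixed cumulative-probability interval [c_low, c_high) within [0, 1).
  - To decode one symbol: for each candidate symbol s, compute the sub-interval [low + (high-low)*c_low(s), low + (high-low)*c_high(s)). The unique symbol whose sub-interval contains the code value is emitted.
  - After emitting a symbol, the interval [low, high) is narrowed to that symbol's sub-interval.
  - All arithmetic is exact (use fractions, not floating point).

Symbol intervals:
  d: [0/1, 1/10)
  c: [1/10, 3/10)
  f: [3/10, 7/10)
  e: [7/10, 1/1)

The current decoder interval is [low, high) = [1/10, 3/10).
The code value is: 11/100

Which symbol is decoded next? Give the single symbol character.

Answer: d

Derivation:
Interval width = high − low = 3/10 − 1/10 = 1/5
Scaled code = (code − low) / width = (11/100 − 1/10) / 1/5 = 1/20
  d: [0/1, 1/10) ← scaled code falls here ✓
  c: [1/10, 3/10) 
  f: [3/10, 7/10) 
  e: [7/10, 1/1) 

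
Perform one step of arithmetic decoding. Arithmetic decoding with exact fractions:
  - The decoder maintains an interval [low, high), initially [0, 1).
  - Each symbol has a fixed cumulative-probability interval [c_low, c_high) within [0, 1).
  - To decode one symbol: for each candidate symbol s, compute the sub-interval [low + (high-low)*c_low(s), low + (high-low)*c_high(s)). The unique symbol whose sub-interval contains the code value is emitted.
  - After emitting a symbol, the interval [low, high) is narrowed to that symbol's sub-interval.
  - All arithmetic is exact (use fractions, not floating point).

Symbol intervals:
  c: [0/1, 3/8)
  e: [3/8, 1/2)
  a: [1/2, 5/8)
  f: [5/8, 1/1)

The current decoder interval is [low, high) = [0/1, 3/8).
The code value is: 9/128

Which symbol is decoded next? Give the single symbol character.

Interval width = high − low = 3/8 − 0/1 = 3/8
Scaled code = (code − low) / width = (9/128 − 0/1) / 3/8 = 3/16
  c: [0/1, 3/8) ← scaled code falls here ✓
  e: [3/8, 1/2) 
  a: [1/2, 5/8) 
  f: [5/8, 1/1) 

Answer: c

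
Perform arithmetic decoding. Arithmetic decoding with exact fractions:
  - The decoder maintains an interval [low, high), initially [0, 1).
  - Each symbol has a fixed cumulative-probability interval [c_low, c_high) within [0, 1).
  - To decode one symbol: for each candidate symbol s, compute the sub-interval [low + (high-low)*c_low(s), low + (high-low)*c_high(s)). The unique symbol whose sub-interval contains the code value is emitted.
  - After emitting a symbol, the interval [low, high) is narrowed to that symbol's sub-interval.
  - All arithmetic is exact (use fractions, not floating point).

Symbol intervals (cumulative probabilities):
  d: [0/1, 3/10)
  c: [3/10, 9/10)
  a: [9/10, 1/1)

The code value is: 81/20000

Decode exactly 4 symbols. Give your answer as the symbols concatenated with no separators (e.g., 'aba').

Step 1: interval [0/1, 1/1), width = 1/1 - 0/1 = 1/1
  'd': [0/1 + 1/1*0/1, 0/1 + 1/1*3/10) = [0/1, 3/10) <- contains code 81/20000
  'c': [0/1 + 1/1*3/10, 0/1 + 1/1*9/10) = [3/10, 9/10)
  'a': [0/1 + 1/1*9/10, 0/1 + 1/1*1/1) = [9/10, 1/1)
  emit 'd', narrow to [0/1, 3/10)
Step 2: interval [0/1, 3/10), width = 3/10 - 0/1 = 3/10
  'd': [0/1 + 3/10*0/1, 0/1 + 3/10*3/10) = [0/1, 9/100) <- contains code 81/20000
  'c': [0/1 + 3/10*3/10, 0/1 + 3/10*9/10) = [9/100, 27/100)
  'a': [0/1 + 3/10*9/10, 0/1 + 3/10*1/1) = [27/100, 3/10)
  emit 'd', narrow to [0/1, 9/100)
Step 3: interval [0/1, 9/100), width = 9/100 - 0/1 = 9/100
  'd': [0/1 + 9/100*0/1, 0/1 + 9/100*3/10) = [0/1, 27/1000) <- contains code 81/20000
  'c': [0/1 + 9/100*3/10, 0/1 + 9/100*9/10) = [27/1000, 81/1000)
  'a': [0/1 + 9/100*9/10, 0/1 + 9/100*1/1) = [81/1000, 9/100)
  emit 'd', narrow to [0/1, 27/1000)
Step 4: interval [0/1, 27/1000), width = 27/1000 - 0/1 = 27/1000
  'd': [0/1 + 27/1000*0/1, 0/1 + 27/1000*3/10) = [0/1, 81/10000) <- contains code 81/20000
  'c': [0/1 + 27/1000*3/10, 0/1 + 27/1000*9/10) = [81/10000, 243/10000)
  'a': [0/1 + 27/1000*9/10, 0/1 + 27/1000*1/1) = [243/10000, 27/1000)
  emit 'd', narrow to [0/1, 81/10000)

Answer: dddd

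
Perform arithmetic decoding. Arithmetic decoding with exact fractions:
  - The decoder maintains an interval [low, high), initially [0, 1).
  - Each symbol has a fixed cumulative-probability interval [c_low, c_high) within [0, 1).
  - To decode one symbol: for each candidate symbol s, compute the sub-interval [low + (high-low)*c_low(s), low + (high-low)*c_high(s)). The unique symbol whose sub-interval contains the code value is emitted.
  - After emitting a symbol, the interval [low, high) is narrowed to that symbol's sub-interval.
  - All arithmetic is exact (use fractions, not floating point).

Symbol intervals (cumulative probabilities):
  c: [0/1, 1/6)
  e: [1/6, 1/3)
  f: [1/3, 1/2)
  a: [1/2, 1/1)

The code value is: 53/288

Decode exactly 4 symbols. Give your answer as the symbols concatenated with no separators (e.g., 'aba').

Step 1: interval [0/1, 1/1), width = 1/1 - 0/1 = 1/1
  'c': [0/1 + 1/1*0/1, 0/1 + 1/1*1/6) = [0/1, 1/6)
  'e': [0/1 + 1/1*1/6, 0/1 + 1/1*1/3) = [1/6, 1/3) <- contains code 53/288
  'f': [0/1 + 1/1*1/3, 0/1 + 1/1*1/2) = [1/3, 1/2)
  'a': [0/1 + 1/1*1/2, 0/1 + 1/1*1/1) = [1/2, 1/1)
  emit 'e', narrow to [1/6, 1/3)
Step 2: interval [1/6, 1/3), width = 1/3 - 1/6 = 1/6
  'c': [1/6 + 1/6*0/1, 1/6 + 1/6*1/6) = [1/6, 7/36) <- contains code 53/288
  'e': [1/6 + 1/6*1/6, 1/6 + 1/6*1/3) = [7/36, 2/9)
  'f': [1/6 + 1/6*1/3, 1/6 + 1/6*1/2) = [2/9, 1/4)
  'a': [1/6 + 1/6*1/2, 1/6 + 1/6*1/1) = [1/4, 1/3)
  emit 'c', narrow to [1/6, 7/36)
Step 3: interval [1/6, 7/36), width = 7/36 - 1/6 = 1/36
  'c': [1/6 + 1/36*0/1, 1/6 + 1/36*1/6) = [1/6, 37/216)
  'e': [1/6 + 1/36*1/6, 1/6 + 1/36*1/3) = [37/216, 19/108)
  'f': [1/6 + 1/36*1/3, 1/6 + 1/36*1/2) = [19/108, 13/72)
  'a': [1/6 + 1/36*1/2, 1/6 + 1/36*1/1) = [13/72, 7/36) <- contains code 53/288
  emit 'a', narrow to [13/72, 7/36)
Step 4: interval [13/72, 7/36), width = 7/36 - 13/72 = 1/72
  'c': [13/72 + 1/72*0/1, 13/72 + 1/72*1/6) = [13/72, 79/432)
  'e': [13/72 + 1/72*1/6, 13/72 + 1/72*1/3) = [79/432, 5/27) <- contains code 53/288
  'f': [13/72 + 1/72*1/3, 13/72 + 1/72*1/2) = [5/27, 3/16)
  'a': [13/72 + 1/72*1/2, 13/72 + 1/72*1/1) = [3/16, 7/36)
  emit 'e', narrow to [79/432, 5/27)

Answer: ecae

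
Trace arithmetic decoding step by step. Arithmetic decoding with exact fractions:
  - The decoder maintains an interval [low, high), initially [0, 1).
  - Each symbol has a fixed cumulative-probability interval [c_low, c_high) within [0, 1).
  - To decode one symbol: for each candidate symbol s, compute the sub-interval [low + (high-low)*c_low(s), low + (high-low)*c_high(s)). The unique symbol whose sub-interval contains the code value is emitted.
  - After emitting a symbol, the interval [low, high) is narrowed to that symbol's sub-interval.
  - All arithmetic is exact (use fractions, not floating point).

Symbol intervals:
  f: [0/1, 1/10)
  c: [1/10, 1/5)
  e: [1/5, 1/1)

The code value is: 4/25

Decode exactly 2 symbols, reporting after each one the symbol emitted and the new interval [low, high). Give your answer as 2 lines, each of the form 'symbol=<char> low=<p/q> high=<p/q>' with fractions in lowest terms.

Answer: symbol=c low=1/10 high=1/5
symbol=e low=3/25 high=1/5

Derivation:
Step 1: interval [0/1, 1/1), width = 1/1 - 0/1 = 1/1
  'f': [0/1 + 1/1*0/1, 0/1 + 1/1*1/10) = [0/1, 1/10)
  'c': [0/1 + 1/1*1/10, 0/1 + 1/1*1/5) = [1/10, 1/5) <- contains code 4/25
  'e': [0/1 + 1/1*1/5, 0/1 + 1/1*1/1) = [1/5, 1/1)
  emit 'c', narrow to [1/10, 1/5)
Step 2: interval [1/10, 1/5), width = 1/5 - 1/10 = 1/10
  'f': [1/10 + 1/10*0/1, 1/10 + 1/10*1/10) = [1/10, 11/100)
  'c': [1/10 + 1/10*1/10, 1/10 + 1/10*1/5) = [11/100, 3/25)
  'e': [1/10 + 1/10*1/5, 1/10 + 1/10*1/1) = [3/25, 1/5) <- contains code 4/25
  emit 'e', narrow to [3/25, 1/5)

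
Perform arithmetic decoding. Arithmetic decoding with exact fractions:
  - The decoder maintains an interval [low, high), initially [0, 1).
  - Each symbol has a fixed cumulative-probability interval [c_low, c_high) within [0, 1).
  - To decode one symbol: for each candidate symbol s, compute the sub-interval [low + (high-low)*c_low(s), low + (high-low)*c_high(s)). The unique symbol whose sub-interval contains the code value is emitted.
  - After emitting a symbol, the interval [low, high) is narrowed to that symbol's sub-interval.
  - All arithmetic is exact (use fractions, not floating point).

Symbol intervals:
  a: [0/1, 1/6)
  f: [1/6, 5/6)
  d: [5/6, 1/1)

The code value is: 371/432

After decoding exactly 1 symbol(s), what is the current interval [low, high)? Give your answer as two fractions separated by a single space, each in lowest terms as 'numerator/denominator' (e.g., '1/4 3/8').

Answer: 5/6 1/1

Derivation:
Step 1: interval [0/1, 1/1), width = 1/1 - 0/1 = 1/1
  'a': [0/1 + 1/1*0/1, 0/1 + 1/1*1/6) = [0/1, 1/6)
  'f': [0/1 + 1/1*1/6, 0/1 + 1/1*5/6) = [1/6, 5/6)
  'd': [0/1 + 1/1*5/6, 0/1 + 1/1*1/1) = [5/6, 1/1) <- contains code 371/432
  emit 'd', narrow to [5/6, 1/1)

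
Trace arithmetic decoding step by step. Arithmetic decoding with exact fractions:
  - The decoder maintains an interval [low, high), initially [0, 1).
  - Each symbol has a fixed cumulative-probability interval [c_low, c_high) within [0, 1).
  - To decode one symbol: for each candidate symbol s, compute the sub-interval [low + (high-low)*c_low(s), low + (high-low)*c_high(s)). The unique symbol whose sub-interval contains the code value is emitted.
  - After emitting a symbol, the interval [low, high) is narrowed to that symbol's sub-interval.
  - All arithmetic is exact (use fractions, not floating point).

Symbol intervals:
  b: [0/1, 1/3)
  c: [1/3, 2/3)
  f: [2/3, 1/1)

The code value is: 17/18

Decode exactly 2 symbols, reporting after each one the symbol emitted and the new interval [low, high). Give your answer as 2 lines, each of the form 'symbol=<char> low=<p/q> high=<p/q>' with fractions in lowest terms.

Step 1: interval [0/1, 1/1), width = 1/1 - 0/1 = 1/1
  'b': [0/1 + 1/1*0/1, 0/1 + 1/1*1/3) = [0/1, 1/3)
  'c': [0/1 + 1/1*1/3, 0/1 + 1/1*2/3) = [1/3, 2/3)
  'f': [0/1 + 1/1*2/3, 0/1 + 1/1*1/1) = [2/3, 1/1) <- contains code 17/18
  emit 'f', narrow to [2/3, 1/1)
Step 2: interval [2/3, 1/1), width = 1/1 - 2/3 = 1/3
  'b': [2/3 + 1/3*0/1, 2/3 + 1/3*1/3) = [2/3, 7/9)
  'c': [2/3 + 1/3*1/3, 2/3 + 1/3*2/3) = [7/9, 8/9)
  'f': [2/3 + 1/3*2/3, 2/3 + 1/3*1/1) = [8/9, 1/1) <- contains code 17/18
  emit 'f', narrow to [8/9, 1/1)

Answer: symbol=f low=2/3 high=1/1
symbol=f low=8/9 high=1/1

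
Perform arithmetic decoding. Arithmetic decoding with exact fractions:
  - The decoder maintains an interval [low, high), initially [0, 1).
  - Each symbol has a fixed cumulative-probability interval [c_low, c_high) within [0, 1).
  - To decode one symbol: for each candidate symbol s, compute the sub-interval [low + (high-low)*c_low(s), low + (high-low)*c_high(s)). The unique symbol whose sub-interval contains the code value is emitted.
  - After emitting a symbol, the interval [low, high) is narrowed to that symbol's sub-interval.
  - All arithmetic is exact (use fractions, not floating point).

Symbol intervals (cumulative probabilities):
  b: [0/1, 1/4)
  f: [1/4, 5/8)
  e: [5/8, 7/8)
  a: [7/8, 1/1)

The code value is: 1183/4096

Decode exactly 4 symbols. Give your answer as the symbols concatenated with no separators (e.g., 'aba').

Answer: fbff

Derivation:
Step 1: interval [0/1, 1/1), width = 1/1 - 0/1 = 1/1
  'b': [0/1 + 1/1*0/1, 0/1 + 1/1*1/4) = [0/1, 1/4)
  'f': [0/1 + 1/1*1/4, 0/1 + 1/1*5/8) = [1/4, 5/8) <- contains code 1183/4096
  'e': [0/1 + 1/1*5/8, 0/1 + 1/1*7/8) = [5/8, 7/8)
  'a': [0/1 + 1/1*7/8, 0/1 + 1/1*1/1) = [7/8, 1/1)
  emit 'f', narrow to [1/4, 5/8)
Step 2: interval [1/4, 5/8), width = 5/8 - 1/4 = 3/8
  'b': [1/4 + 3/8*0/1, 1/4 + 3/8*1/4) = [1/4, 11/32) <- contains code 1183/4096
  'f': [1/4 + 3/8*1/4, 1/4 + 3/8*5/8) = [11/32, 31/64)
  'e': [1/4 + 3/8*5/8, 1/4 + 3/8*7/8) = [31/64, 37/64)
  'a': [1/4 + 3/8*7/8, 1/4 + 3/8*1/1) = [37/64, 5/8)
  emit 'b', narrow to [1/4, 11/32)
Step 3: interval [1/4, 11/32), width = 11/32 - 1/4 = 3/32
  'b': [1/4 + 3/32*0/1, 1/4 + 3/32*1/4) = [1/4, 35/128)
  'f': [1/4 + 3/32*1/4, 1/4 + 3/32*5/8) = [35/128, 79/256) <- contains code 1183/4096
  'e': [1/4 + 3/32*5/8, 1/4 + 3/32*7/8) = [79/256, 85/256)
  'a': [1/4 + 3/32*7/8, 1/4 + 3/32*1/1) = [85/256, 11/32)
  emit 'f', narrow to [35/128, 79/256)
Step 4: interval [35/128, 79/256), width = 79/256 - 35/128 = 9/256
  'b': [35/128 + 9/256*0/1, 35/128 + 9/256*1/4) = [35/128, 289/1024)
  'f': [35/128 + 9/256*1/4, 35/128 + 9/256*5/8) = [289/1024, 605/2048) <- contains code 1183/4096
  'e': [35/128 + 9/256*5/8, 35/128 + 9/256*7/8) = [605/2048, 623/2048)
  'a': [35/128 + 9/256*7/8, 35/128 + 9/256*1/1) = [623/2048, 79/256)
  emit 'f', narrow to [289/1024, 605/2048)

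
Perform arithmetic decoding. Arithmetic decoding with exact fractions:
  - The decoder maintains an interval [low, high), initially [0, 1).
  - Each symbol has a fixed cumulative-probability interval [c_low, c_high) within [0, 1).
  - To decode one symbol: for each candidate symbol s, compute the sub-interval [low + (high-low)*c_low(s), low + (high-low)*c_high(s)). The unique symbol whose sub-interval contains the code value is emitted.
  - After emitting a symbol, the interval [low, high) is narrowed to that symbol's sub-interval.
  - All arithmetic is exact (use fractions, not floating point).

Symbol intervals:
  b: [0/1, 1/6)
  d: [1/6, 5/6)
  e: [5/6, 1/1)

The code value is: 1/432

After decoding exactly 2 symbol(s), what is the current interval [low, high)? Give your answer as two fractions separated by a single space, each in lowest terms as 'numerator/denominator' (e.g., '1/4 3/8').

Step 1: interval [0/1, 1/1), width = 1/1 - 0/1 = 1/1
  'b': [0/1 + 1/1*0/1, 0/1 + 1/1*1/6) = [0/1, 1/6) <- contains code 1/432
  'd': [0/1 + 1/1*1/6, 0/1 + 1/1*5/6) = [1/6, 5/6)
  'e': [0/1 + 1/1*5/6, 0/1 + 1/1*1/1) = [5/6, 1/1)
  emit 'b', narrow to [0/1, 1/6)
Step 2: interval [0/1, 1/6), width = 1/6 - 0/1 = 1/6
  'b': [0/1 + 1/6*0/1, 0/1 + 1/6*1/6) = [0/1, 1/36) <- contains code 1/432
  'd': [0/1 + 1/6*1/6, 0/1 + 1/6*5/6) = [1/36, 5/36)
  'e': [0/1 + 1/6*5/6, 0/1 + 1/6*1/1) = [5/36, 1/6)
  emit 'b', narrow to [0/1, 1/36)

Answer: 0/1 1/36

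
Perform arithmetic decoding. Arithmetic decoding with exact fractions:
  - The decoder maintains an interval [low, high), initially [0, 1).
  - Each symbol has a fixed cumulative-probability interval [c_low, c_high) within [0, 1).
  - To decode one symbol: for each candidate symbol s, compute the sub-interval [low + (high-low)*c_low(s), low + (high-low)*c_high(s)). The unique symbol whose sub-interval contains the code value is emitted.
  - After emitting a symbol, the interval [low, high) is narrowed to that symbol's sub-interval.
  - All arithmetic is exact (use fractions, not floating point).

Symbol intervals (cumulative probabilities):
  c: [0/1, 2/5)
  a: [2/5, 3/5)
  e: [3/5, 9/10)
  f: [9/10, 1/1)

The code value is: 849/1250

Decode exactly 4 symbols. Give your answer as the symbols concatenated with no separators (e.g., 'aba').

Step 1: interval [0/1, 1/1), width = 1/1 - 0/1 = 1/1
  'c': [0/1 + 1/1*0/1, 0/1 + 1/1*2/5) = [0/1, 2/5)
  'a': [0/1 + 1/1*2/5, 0/1 + 1/1*3/5) = [2/5, 3/5)
  'e': [0/1 + 1/1*3/5, 0/1 + 1/1*9/10) = [3/5, 9/10) <- contains code 849/1250
  'f': [0/1 + 1/1*9/10, 0/1 + 1/1*1/1) = [9/10, 1/1)
  emit 'e', narrow to [3/5, 9/10)
Step 2: interval [3/5, 9/10), width = 9/10 - 3/5 = 3/10
  'c': [3/5 + 3/10*0/1, 3/5 + 3/10*2/5) = [3/5, 18/25) <- contains code 849/1250
  'a': [3/5 + 3/10*2/5, 3/5 + 3/10*3/5) = [18/25, 39/50)
  'e': [3/5 + 3/10*3/5, 3/5 + 3/10*9/10) = [39/50, 87/100)
  'f': [3/5 + 3/10*9/10, 3/5 + 3/10*1/1) = [87/100, 9/10)
  emit 'c', narrow to [3/5, 18/25)
Step 3: interval [3/5, 18/25), width = 18/25 - 3/5 = 3/25
  'c': [3/5 + 3/25*0/1, 3/5 + 3/25*2/5) = [3/5, 81/125)
  'a': [3/5 + 3/25*2/5, 3/5 + 3/25*3/5) = [81/125, 84/125)
  'e': [3/5 + 3/25*3/5, 3/5 + 3/25*9/10) = [84/125, 177/250) <- contains code 849/1250
  'f': [3/5 + 3/25*9/10, 3/5 + 3/25*1/1) = [177/250, 18/25)
  emit 'e', narrow to [84/125, 177/250)
Step 4: interval [84/125, 177/250), width = 177/250 - 84/125 = 9/250
  'c': [84/125 + 9/250*0/1, 84/125 + 9/250*2/5) = [84/125, 429/625) <- contains code 849/1250
  'a': [84/125 + 9/250*2/5, 84/125 + 9/250*3/5) = [429/625, 867/1250)
  'e': [84/125 + 9/250*3/5, 84/125 + 9/250*9/10) = [867/1250, 1761/2500)
  'f': [84/125 + 9/250*9/10, 84/125 + 9/250*1/1) = [1761/2500, 177/250)
  emit 'c', narrow to [84/125, 429/625)

Answer: ecec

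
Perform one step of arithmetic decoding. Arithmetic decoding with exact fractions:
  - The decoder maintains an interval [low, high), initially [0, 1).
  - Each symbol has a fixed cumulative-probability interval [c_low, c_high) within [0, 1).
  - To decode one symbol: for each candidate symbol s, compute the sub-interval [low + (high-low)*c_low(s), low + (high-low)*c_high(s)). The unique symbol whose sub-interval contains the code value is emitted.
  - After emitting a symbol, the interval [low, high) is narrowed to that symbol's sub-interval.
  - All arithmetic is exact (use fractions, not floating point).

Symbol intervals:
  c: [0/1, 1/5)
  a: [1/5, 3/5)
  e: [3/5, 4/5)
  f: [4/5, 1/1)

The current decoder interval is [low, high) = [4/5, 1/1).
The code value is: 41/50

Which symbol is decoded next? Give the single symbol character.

Answer: c

Derivation:
Interval width = high − low = 1/1 − 4/5 = 1/5
Scaled code = (code − low) / width = (41/50 − 4/5) / 1/5 = 1/10
  c: [0/1, 1/5) ← scaled code falls here ✓
  a: [1/5, 3/5) 
  e: [3/5, 4/5) 
  f: [4/5, 1/1) 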